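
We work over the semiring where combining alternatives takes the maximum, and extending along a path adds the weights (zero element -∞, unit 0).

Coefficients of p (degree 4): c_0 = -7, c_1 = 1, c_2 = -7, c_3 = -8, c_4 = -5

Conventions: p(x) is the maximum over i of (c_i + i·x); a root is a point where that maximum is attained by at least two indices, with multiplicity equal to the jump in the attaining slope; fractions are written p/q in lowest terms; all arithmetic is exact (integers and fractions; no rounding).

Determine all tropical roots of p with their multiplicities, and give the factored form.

hull edge (i=0, c=-7) to (i=1, c=1): slope 8, span 1
hull edge (i=1, c=1) to (i=4, c=-5): slope -2, span 3
Factored form: p(x) = -5 ⊗ (x ⊕ (-8)) ⊗ (x ⊕ 2) ⊗ (x ⊕ 2) ⊗ (x ⊕ 2)
Answer: roots = -8 (mult 1), 2 (mult 3)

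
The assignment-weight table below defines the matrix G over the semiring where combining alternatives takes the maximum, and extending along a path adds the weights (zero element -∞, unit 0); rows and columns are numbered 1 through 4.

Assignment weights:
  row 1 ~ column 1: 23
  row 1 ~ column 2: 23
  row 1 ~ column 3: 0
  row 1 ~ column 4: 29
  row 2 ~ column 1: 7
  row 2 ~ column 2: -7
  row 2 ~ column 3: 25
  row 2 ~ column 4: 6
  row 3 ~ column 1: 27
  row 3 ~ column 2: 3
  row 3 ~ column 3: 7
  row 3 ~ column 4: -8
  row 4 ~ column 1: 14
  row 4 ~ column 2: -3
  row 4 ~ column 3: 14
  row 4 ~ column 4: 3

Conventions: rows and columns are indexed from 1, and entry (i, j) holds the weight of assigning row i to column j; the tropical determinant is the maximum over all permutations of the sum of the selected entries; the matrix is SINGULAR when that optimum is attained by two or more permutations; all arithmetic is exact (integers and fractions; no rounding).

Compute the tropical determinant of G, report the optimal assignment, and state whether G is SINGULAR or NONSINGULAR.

σ = (1, 2, 3, 4): 23 + (-7) + 7 + 3 = 26
σ = (1, 2, 4, 3): 23 + (-7) + (-8) + 14 = 22
σ = (1, 3, 2, 4): 23 + 25 + 3 + 3 = 54
σ = (1, 3, 4, 2): 23 + 25 + (-8) + (-3) = 37
σ = (1, 4, 2, 3): 23 + 6 + 3 + 14 = 46
σ = (1, 4, 3, 2): 23 + 6 + 7 + (-3) = 33
σ = (2, 1, 3, 4): 23 + 7 + 7 + 3 = 40
σ = (2, 1, 4, 3): 23 + 7 + (-8) + 14 = 36
σ = (2, 3, 1, 4): 23 + 25 + 27 + 3 = 78
σ = (2, 3, 4, 1): 23 + 25 + (-8) + 14 = 54
σ = (2, 4, 1, 3): 23 + 6 + 27 + 14 = 70
σ = (2, 4, 3, 1): 23 + 6 + 7 + 14 = 50
σ = (3, 1, 2, 4): 0 + 7 + 3 + 3 = 13
σ = (3, 1, 4, 2): 0 + 7 + (-8) + (-3) = -4
σ = (3, 2, 1, 4): 0 + (-7) + 27 + 3 = 23
σ = (3, 2, 4, 1): 0 + (-7) + (-8) + 14 = -1
σ = (3, 4, 1, 2): 0 + 6 + 27 + (-3) = 30
σ = (3, 4, 2, 1): 0 + 6 + 3 + 14 = 23
σ = (4, 1, 2, 3): 29 + 7 + 3 + 14 = 53
σ = (4, 1, 3, 2): 29 + 7 + 7 + (-3) = 40
σ = (4, 2, 1, 3): 29 + (-7) + 27 + 14 = 63
σ = (4, 2, 3, 1): 29 + (-7) + 7 + 14 = 43
σ = (4, 3, 1, 2): 29 + 25 + 27 + (-3) = 78
σ = (4, 3, 2, 1): 29 + 25 + 3 + 14 = 71
Optimal value attained by: σ = (2, 3, 1, 4).
Answer: det⊕(G) = 78; verdict: SINGULAR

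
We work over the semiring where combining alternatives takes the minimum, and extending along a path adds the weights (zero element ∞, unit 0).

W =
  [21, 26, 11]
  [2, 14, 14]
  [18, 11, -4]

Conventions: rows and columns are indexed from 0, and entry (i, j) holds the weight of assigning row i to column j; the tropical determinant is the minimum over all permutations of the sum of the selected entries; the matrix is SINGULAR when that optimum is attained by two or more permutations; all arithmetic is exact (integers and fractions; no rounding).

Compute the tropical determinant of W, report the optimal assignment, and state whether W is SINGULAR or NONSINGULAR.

σ = (0, 1, 2): 21 + 14 + (-4) = 31
σ = (0, 2, 1): 21 + 14 + 11 = 46
σ = (1, 0, 2): 26 + 2 + (-4) = 24
σ = (1, 2, 0): 26 + 14 + 18 = 58
σ = (2, 0, 1): 11 + 2 + 11 = 24
σ = (2, 1, 0): 11 + 14 + 18 = 43
Optimal value attained by: σ = (1, 0, 2).
Answer: det⊕(W) = 24; verdict: SINGULAR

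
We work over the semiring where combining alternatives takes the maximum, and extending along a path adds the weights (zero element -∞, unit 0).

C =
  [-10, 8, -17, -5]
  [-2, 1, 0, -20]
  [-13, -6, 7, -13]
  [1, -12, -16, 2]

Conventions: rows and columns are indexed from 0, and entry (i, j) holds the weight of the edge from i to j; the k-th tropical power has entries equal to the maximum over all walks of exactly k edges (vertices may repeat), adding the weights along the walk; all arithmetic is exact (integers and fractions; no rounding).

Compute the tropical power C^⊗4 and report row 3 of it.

C^⊗2:
  [6, 9, 8, -3]
  [-1, 6, 7, -7]
  [-6, 1, 14, -6]
  [3, 9, -9, 4]
C^⊗3:
  [7, 14, 15, 1]
  [4, 7, 14, -5]
  [1, 8, 21, 1]
  [7, 11, 9, 6]
C^⊗4:
  [12, 15, 22, 3]
  [5, 12, 21, 1]
  [8, 15, 28, 8]
  [9, 15, 16, 8]
Answer: row 3 of C^⊗4 = [9, 15, 16, 8]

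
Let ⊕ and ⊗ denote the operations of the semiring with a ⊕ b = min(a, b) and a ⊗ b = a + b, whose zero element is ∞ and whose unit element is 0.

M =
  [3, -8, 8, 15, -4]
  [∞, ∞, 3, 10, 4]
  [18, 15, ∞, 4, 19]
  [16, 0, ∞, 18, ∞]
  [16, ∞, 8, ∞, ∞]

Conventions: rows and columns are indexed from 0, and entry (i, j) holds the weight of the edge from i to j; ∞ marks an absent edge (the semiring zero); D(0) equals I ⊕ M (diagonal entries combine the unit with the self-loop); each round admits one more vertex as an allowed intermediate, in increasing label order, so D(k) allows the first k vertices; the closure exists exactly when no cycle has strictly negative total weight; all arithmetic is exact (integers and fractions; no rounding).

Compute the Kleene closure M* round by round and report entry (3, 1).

D(0):
  [0, -8, 8, 15, -4]
  [∞, 0, 3, 10, 4]
  [18, 15, 0, 4, 19]
  [16, 0, ∞, 0, ∞]
  [16, ∞, 8, ∞, 0]
D(1):
  [0, -8, 8, 15, -4]
  [∞, 0, 3, 10, 4]
  [18, 10, 0, 4, 14]
  [16, 0, 24, 0, 12]
  [16, 8, 8, 31, 0]
D(2):
  [0, -8, -5, 2, -4]
  [∞, 0, 3, 10, 4]
  [18, 10, 0, 4, 14]
  [16, 0, 3, 0, 4]
  [16, 8, 8, 18, 0]
D(3):
  [0, -8, -5, -1, -4]
  [21, 0, 3, 7, 4]
  [18, 10, 0, 4, 14]
  [16, 0, 3, 0, 4]
  [16, 8, 8, 12, 0]
D(4):
  [0, -8, -5, -1, -4]
  [21, 0, 3, 7, 4]
  [18, 4, 0, 4, 8]
  [16, 0, 3, 0, 4]
  [16, 8, 8, 12, 0]
D(5):
  [0, -8, -5, -1, -4]
  [20, 0, 3, 7, 4]
  [18, 4, 0, 4, 8]
  [16, 0, 3, 0, 4]
  [16, 8, 8, 12, 0]
Answer: M*[3][1] = 0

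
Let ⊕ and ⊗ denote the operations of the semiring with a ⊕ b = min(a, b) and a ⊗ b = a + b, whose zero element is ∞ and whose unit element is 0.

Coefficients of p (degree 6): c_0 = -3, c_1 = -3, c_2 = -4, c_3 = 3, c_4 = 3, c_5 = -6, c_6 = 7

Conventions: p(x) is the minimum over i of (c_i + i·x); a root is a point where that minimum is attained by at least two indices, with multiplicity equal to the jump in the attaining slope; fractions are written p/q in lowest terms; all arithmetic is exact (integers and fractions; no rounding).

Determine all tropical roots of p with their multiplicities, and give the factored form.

hull edge (i=0, c=-3) to (i=5, c=-6): slope -3/5, span 5
hull edge (i=5, c=-6) to (i=6, c=7): slope 13, span 1
Factored form: p(x) = 7 ⊗ (x ⊕ (-13)) ⊗ (x ⊕ 3/5) ⊗ (x ⊕ 3/5) ⊗ (x ⊕ 3/5) ⊗ (x ⊕ 3/5) ⊗ (x ⊕ 3/5)
Answer: roots = -13 (mult 1), 3/5 (mult 5)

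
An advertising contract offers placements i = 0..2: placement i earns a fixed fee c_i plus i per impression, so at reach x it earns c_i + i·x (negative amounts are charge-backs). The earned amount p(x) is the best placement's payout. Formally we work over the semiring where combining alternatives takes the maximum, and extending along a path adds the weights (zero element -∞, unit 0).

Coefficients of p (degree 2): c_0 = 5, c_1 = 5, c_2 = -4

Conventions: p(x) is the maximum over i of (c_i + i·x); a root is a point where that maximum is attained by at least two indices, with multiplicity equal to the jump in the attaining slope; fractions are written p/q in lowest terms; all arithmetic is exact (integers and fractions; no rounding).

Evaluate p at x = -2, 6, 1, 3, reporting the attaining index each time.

p(-2) = max(5+0·(-2)=5, 5+1·(-2)=3, -4+2·(-2)=-8) = 5 (attained by i=0)
p(6) = max(5+0·6=5, 5+1·6=11, -4+2·6=8) = 11 (attained by i=1)
p(1) = max(5+0·1=5, 5+1·1=6, -4+2·1=-2) = 6 (attained by i=1)
p(3) = max(5+0·3=5, 5+1·3=8, -4+2·3=2) = 8 (attained by i=1)
Answer: p(-2) = 5; p(6) = 11; p(1) = 6; p(3) = 8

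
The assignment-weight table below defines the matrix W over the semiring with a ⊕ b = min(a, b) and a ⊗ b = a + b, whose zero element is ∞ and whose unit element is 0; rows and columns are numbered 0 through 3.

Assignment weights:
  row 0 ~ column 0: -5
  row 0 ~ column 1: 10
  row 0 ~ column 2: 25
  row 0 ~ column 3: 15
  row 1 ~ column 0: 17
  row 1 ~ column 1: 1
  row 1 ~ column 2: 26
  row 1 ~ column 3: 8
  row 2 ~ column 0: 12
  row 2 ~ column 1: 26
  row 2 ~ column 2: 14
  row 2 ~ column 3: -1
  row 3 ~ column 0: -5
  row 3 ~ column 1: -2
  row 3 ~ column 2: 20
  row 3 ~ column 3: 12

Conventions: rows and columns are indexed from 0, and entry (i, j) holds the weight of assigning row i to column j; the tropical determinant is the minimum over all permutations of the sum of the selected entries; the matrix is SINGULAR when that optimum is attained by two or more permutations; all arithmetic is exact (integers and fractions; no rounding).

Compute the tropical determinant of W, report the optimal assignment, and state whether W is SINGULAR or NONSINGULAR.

σ = (0, 1, 2, 3): (-5) + 1 + 14 + 12 = 22
σ = (0, 1, 3, 2): (-5) + 1 + (-1) + 20 = 15
σ = (0, 2, 1, 3): (-5) + 26 + 26 + 12 = 59
σ = (0, 2, 3, 1): (-5) + 26 + (-1) + (-2) = 18
σ = (0, 3, 1, 2): (-5) + 8 + 26 + 20 = 49
σ = (0, 3, 2, 1): (-5) + 8 + 14 + (-2) = 15
σ = (1, 0, 2, 3): 10 + 17 + 14 + 12 = 53
σ = (1, 0, 3, 2): 10 + 17 + (-1) + 20 = 46
σ = (1, 2, 0, 3): 10 + 26 + 12 + 12 = 60
σ = (1, 2, 3, 0): 10 + 26 + (-1) + (-5) = 30
σ = (1, 3, 0, 2): 10 + 8 + 12 + 20 = 50
σ = (1, 3, 2, 0): 10 + 8 + 14 + (-5) = 27
σ = (2, 0, 1, 3): 25 + 17 + 26 + 12 = 80
σ = (2, 0, 3, 1): 25 + 17 + (-1) + (-2) = 39
σ = (2, 1, 0, 3): 25 + 1 + 12 + 12 = 50
σ = (2, 1, 3, 0): 25 + 1 + (-1) + (-5) = 20
σ = (2, 3, 0, 1): 25 + 8 + 12 + (-2) = 43
σ = (2, 3, 1, 0): 25 + 8 + 26 + (-5) = 54
σ = (3, 0, 1, 2): 15 + 17 + 26 + 20 = 78
σ = (3, 0, 2, 1): 15 + 17 + 14 + (-2) = 44
σ = (3, 1, 0, 2): 15 + 1 + 12 + 20 = 48
σ = (3, 1, 2, 0): 15 + 1 + 14 + (-5) = 25
σ = (3, 2, 0, 1): 15 + 26 + 12 + (-2) = 51
σ = (3, 2, 1, 0): 15 + 26 + 26 + (-5) = 62
Optimal value attained by: σ = (0, 1, 3, 2).
Answer: det⊕(W) = 15; verdict: SINGULAR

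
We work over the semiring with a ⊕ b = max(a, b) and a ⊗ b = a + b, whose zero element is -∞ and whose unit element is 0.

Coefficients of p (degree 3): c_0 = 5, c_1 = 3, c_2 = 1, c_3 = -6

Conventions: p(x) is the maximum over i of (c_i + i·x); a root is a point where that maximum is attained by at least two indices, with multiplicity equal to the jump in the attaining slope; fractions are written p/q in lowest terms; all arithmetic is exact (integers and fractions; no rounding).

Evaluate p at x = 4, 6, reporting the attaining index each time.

p(4) = max(5+0·4=5, 3+1·4=7, 1+2·4=9, -6+3·4=6) = 9 (attained by i=2)
p(6) = max(5+0·6=5, 3+1·6=9, 1+2·6=13, -6+3·6=12) = 13 (attained by i=2)
Answer: p(4) = 9; p(6) = 13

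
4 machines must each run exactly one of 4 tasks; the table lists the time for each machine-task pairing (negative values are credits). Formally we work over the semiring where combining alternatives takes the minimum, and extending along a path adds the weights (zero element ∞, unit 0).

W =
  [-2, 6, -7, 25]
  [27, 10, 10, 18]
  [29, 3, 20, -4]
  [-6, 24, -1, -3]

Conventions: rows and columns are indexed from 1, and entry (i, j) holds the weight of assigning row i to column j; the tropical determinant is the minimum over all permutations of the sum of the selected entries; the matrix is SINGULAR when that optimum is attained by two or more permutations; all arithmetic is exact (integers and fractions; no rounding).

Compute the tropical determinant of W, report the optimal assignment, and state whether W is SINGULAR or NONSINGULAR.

σ = (1, 2, 3, 4): (-2) + 10 + 20 + (-3) = 25
σ = (1, 2, 4, 3): (-2) + 10 + (-4) + (-1) = 3
σ = (1, 3, 2, 4): (-2) + 10 + 3 + (-3) = 8
σ = (1, 3, 4, 2): (-2) + 10 + (-4) + 24 = 28
σ = (1, 4, 2, 3): (-2) + 18 + 3 + (-1) = 18
σ = (1, 4, 3, 2): (-2) + 18 + 20 + 24 = 60
σ = (2, 1, 3, 4): 6 + 27 + 20 + (-3) = 50
σ = (2, 1, 4, 3): 6 + 27 + (-4) + (-1) = 28
σ = (2, 3, 1, 4): 6 + 10 + 29 + (-3) = 42
σ = (2, 3, 4, 1): 6 + 10 + (-4) + (-6) = 6
σ = (2, 4, 1, 3): 6 + 18 + 29 + (-1) = 52
σ = (2, 4, 3, 1): 6 + 18 + 20 + (-6) = 38
σ = (3, 1, 2, 4): (-7) + 27 + 3 + (-3) = 20
σ = (3, 1, 4, 2): (-7) + 27 + (-4) + 24 = 40
σ = (3, 2, 1, 4): (-7) + 10 + 29 + (-3) = 29
σ = (3, 2, 4, 1): (-7) + 10 + (-4) + (-6) = -7
σ = (3, 4, 1, 2): (-7) + 18 + 29 + 24 = 64
σ = (3, 4, 2, 1): (-7) + 18 + 3 + (-6) = 8
σ = (4, 1, 2, 3): 25 + 27 + 3 + (-1) = 54
σ = (4, 1, 3, 2): 25 + 27 + 20 + 24 = 96
σ = (4, 2, 1, 3): 25 + 10 + 29 + (-1) = 63
σ = (4, 2, 3, 1): 25 + 10 + 20 + (-6) = 49
σ = (4, 3, 1, 2): 25 + 10 + 29 + 24 = 88
σ = (4, 3, 2, 1): 25 + 10 + 3 + (-6) = 32
Optimal value attained by: σ = (3, 2, 4, 1).
Answer: det⊕(W) = -7; verdict: NONSINGULAR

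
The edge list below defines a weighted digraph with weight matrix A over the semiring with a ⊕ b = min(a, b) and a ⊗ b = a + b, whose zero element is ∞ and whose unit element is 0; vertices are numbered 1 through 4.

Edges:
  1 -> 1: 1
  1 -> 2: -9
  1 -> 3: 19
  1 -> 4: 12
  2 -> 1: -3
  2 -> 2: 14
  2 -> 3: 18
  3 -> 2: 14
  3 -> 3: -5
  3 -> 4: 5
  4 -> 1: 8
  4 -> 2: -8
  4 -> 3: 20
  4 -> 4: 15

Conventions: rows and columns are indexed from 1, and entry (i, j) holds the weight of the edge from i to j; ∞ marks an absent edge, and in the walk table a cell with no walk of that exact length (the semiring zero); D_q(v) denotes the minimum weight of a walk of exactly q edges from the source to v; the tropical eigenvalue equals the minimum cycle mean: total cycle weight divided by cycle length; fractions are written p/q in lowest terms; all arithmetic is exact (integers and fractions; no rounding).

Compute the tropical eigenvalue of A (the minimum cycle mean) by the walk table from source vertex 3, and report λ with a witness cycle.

q=0: [∞, ∞, 0, ∞]
q=1: [∞, 14, -5, 5]
q=2: [11, -3, -10, 0]
q=3: [-6, -8, -15, -5]
q=4: [-11, -15, -20, -10]
Optimal cycle mean attained by: cycle 1->2->1, total (-9) + (-3), length 2.
Answer: λ = -6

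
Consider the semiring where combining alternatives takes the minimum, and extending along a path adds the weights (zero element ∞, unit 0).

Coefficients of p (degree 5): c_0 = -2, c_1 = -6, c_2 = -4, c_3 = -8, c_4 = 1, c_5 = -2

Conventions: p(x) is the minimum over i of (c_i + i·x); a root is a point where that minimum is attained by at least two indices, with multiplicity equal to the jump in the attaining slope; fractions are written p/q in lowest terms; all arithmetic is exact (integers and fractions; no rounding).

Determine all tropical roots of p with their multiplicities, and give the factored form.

hull edge (i=0, c=-2) to (i=1, c=-6): slope -4, span 1
hull edge (i=1, c=-6) to (i=3, c=-8): slope -1, span 2
hull edge (i=3, c=-8) to (i=5, c=-2): slope 3, span 2
Factored form: p(x) = -2 ⊗ (x ⊕ (-3)) ⊗ (x ⊕ (-3)) ⊗ (x ⊕ 1) ⊗ (x ⊕ 1) ⊗ (x ⊕ 4)
Answer: roots = -3 (mult 2), 1 (mult 2), 4 (mult 1)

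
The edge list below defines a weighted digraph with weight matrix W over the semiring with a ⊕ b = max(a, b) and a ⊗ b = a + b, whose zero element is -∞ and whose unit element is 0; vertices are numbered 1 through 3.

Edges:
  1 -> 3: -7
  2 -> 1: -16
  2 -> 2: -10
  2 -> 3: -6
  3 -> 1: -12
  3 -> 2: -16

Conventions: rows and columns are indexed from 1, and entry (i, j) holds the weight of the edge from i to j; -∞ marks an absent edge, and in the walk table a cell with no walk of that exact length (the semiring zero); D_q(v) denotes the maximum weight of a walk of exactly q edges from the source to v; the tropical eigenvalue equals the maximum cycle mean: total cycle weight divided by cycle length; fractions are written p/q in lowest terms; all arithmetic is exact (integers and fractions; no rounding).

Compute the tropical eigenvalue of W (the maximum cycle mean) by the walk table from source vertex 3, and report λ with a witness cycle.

q=0: [-∞, -∞, 0]
q=1: [-12, -16, -∞]
q=2: [-32, -26, -19]
q=3: [-31, -35, -32]
Optimal cycle mean attained by: cycle 1->3->1, total (-7) + (-12), length 2.
Answer: λ = -19/2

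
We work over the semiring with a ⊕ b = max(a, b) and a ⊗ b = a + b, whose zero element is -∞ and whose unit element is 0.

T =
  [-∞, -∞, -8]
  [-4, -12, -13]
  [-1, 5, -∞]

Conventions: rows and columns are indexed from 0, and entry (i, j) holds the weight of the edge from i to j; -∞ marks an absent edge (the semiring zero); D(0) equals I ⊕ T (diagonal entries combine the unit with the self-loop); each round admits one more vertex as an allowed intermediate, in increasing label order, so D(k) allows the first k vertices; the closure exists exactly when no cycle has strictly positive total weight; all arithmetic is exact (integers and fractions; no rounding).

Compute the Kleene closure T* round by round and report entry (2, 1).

D(0):
  [0, -∞, -8]
  [-4, 0, -13]
  [-1, 5, 0]
D(1):
  [0, -∞, -8]
  [-4, 0, -12]
  [-1, 5, 0]
D(2):
  [0, -∞, -8]
  [-4, 0, -12]
  [1, 5, 0]
D(3):
  [0, -3, -8]
  [-4, 0, -12]
  [1, 5, 0]
Answer: T*[2][1] = 5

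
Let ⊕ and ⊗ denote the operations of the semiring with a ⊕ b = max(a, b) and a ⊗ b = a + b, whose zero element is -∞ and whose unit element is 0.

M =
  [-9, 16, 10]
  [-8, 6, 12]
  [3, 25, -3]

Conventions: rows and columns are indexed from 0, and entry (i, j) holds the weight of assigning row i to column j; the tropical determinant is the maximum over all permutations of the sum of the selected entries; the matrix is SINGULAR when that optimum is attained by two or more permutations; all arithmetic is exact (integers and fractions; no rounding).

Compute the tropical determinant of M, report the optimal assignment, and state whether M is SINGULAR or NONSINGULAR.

σ = (0, 1, 2): (-9) + 6 + (-3) = -6
σ = (0, 2, 1): (-9) + 12 + 25 = 28
σ = (1, 0, 2): 16 + (-8) + (-3) = 5
σ = (1, 2, 0): 16 + 12 + 3 = 31
σ = (2, 0, 1): 10 + (-8) + 25 = 27
σ = (2, 1, 0): 10 + 6 + 3 = 19
Optimal value attained by: σ = (1, 2, 0).
Answer: det⊕(M) = 31; verdict: NONSINGULAR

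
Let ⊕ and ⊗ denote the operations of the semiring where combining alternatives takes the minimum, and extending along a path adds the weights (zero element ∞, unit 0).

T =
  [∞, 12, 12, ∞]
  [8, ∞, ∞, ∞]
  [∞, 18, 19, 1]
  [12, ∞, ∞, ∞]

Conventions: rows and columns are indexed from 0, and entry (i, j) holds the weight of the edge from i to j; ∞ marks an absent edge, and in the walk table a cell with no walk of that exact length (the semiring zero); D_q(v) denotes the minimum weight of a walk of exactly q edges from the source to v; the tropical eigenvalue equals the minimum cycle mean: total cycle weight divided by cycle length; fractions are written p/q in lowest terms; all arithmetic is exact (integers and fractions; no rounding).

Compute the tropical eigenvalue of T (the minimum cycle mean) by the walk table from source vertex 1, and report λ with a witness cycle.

q=0: [∞, 0, ∞, ∞]
q=1: [8, ∞, ∞, ∞]
q=2: [∞, 20, 20, ∞]
q=3: [28, 38, 39, 21]
q=4: [33, 40, 40, 40]
Optimal cycle mean attained by: cycle 0->2->3->0, total 12 + 1 + 12, length 3.
Answer: λ = 25/3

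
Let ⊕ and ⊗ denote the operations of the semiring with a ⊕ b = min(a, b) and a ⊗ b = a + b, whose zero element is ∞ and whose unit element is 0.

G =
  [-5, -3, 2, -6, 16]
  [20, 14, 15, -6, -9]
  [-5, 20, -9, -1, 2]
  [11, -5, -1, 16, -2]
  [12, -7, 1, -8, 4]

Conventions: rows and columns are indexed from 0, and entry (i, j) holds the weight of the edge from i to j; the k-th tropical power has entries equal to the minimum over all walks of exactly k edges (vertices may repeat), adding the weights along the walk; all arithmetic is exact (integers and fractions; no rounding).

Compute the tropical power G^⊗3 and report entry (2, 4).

G^⊗2:
  [-10, -11, -7, -11, -12]
  [3, -16, -8, -17, -8]
  [-14, -8, -18, -11, -7]
  [-6, -9, -10, -11, -14]
  [-4, -13, -9, -13, -16]
G^⊗3:
  [-15, -19, -16, -20, -20]
  [-13, -22, -18, -22, -25]
  [-23, -17, -27, -20, -17]
  [-15, -21, -19, -22, -18]
  [-14, -23, -18, -24, -22]
Key observation: the optimum is the walk 2->0->1->4, with weight (-5) + (-3) + (-9) = -17.
Optimal value attained by: walk 2->0->1->4.
Answer: (G^⊗3)[2][4] = -17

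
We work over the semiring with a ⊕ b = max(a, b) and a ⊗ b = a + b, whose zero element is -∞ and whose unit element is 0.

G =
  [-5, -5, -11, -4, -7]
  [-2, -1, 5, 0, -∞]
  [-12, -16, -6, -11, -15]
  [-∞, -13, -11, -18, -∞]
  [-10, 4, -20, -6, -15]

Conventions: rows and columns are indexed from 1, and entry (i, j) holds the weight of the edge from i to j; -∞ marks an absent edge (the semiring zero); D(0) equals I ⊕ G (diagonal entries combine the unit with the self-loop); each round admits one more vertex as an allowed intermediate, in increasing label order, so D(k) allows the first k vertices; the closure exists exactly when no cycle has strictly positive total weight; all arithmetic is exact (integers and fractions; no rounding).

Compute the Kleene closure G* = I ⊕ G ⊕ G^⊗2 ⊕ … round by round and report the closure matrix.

D(0):
  [0, -5, -11, -4, -7]
  [-2, 0, 5, 0, -∞]
  [-12, -16, 0, -11, -15]
  [-∞, -13, -11, 0, -∞]
  [-10, 4, -20, -6, 0]
D(1):
  [0, -5, -11, -4, -7]
  [-2, 0, 5, 0, -9]
  [-12, -16, 0, -11, -15]
  [-∞, -13, -11, 0, -∞]
  [-10, 4, -20, -6, 0]
D(2):
  [0, -5, 0, -4, -7]
  [-2, 0, 5, 0, -9]
  [-12, -16, 0, -11, -15]
  [-15, -13, -8, 0, -22]
  [2, 4, 9, 4, 0]
D(3):
  [0, -5, 0, -4, -7]
  [-2, 0, 5, 0, -9]
  [-12, -16, 0, -11, -15]
  [-15, -13, -8, 0, -22]
  [2, 4, 9, 4, 0]
D(4):
  [0, -5, 0, -4, -7]
  [-2, 0, 5, 0, -9]
  [-12, -16, 0, -11, -15]
  [-15, -13, -8, 0, -22]
  [2, 4, 9, 4, 0]
D(5):
  [0, -3, 2, -3, -7]
  [-2, 0, 5, 0, -9]
  [-12, -11, 0, -11, -15]
  [-15, -13, -8, 0, -22]
  [2, 4, 9, 4, 0]
Answer: G* = [[0, -3, 2, -3, -7], [-2, 0, 5, 0, -9], [-12, -11, 0, -11, -15], [-15, -13, -8, 0, -22], [2, 4, 9, 4, 0]]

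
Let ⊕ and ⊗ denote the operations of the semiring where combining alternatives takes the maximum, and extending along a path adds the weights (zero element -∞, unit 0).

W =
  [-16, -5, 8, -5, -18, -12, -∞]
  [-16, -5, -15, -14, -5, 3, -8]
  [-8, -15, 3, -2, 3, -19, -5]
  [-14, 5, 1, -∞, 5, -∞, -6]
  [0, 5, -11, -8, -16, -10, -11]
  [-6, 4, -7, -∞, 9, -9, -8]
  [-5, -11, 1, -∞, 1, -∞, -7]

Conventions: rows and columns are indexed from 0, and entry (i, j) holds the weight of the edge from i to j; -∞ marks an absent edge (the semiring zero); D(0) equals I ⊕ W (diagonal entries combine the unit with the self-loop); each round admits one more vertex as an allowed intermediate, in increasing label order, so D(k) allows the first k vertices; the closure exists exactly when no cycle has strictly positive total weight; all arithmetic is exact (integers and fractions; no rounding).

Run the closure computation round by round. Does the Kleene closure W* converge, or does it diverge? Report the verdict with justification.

Detection: at round 0, diagonal entry (2, 2) turns strictly positive.
Key observation: the cycle 2->2 has total weight 3, which is strictly positive.
Answer: DIVERGES — positive cycle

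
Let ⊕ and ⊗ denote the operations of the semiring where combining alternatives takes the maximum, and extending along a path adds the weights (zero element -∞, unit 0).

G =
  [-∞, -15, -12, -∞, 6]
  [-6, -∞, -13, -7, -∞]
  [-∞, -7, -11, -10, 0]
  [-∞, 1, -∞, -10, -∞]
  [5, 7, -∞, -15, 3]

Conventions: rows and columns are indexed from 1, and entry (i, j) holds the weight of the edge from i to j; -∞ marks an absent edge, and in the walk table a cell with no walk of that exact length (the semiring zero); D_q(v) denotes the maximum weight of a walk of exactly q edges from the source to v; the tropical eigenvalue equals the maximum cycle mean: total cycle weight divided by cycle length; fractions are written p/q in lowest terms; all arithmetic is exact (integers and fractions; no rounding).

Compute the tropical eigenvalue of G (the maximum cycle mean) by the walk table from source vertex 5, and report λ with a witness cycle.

q=0: [-∞, -∞, -∞, -∞, 0]
q=1: [5, 7, -∞, -15, 3]
q=2: [8, 10, -6, 0, 11]
q=3: [16, 18, -3, 3, 14]
q=4: [19, 21, 5, 11, 22]
q=5: [27, 29, 8, 14, 25]
Optimal cycle mean attained by: cycle 1->5->1, total 6 + 5, length 2.
Answer: λ = 11/2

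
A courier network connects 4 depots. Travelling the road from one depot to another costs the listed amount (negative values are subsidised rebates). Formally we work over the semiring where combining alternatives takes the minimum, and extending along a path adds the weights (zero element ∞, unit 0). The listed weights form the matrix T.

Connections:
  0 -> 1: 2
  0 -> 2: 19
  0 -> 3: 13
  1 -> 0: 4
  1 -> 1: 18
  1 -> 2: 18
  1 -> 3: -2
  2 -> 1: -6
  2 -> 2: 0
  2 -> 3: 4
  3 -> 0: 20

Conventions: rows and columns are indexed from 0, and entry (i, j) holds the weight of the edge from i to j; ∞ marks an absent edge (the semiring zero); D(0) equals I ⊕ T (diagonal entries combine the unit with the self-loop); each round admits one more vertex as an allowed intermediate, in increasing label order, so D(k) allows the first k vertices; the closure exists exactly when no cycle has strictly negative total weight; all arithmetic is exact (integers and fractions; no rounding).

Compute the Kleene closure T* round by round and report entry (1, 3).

D(0):
  [0, 2, 19, 13]
  [4, 0, 18, -2]
  [∞, -6, 0, 4]
  [20, ∞, ∞, 0]
D(1):
  [0, 2, 19, 13]
  [4, 0, 18, -2]
  [∞, -6, 0, 4]
  [20, 22, 39, 0]
D(2):
  [0, 2, 19, 0]
  [4, 0, 18, -2]
  [-2, -6, 0, -8]
  [20, 22, 39, 0]
D(3):
  [0, 2, 19, 0]
  [4, 0, 18, -2]
  [-2, -6, 0, -8]
  [20, 22, 39, 0]
D(4):
  [0, 2, 19, 0]
  [4, 0, 18, -2]
  [-2, -6, 0, -8]
  [20, 22, 39, 0]
Answer: T*[1][3] = -2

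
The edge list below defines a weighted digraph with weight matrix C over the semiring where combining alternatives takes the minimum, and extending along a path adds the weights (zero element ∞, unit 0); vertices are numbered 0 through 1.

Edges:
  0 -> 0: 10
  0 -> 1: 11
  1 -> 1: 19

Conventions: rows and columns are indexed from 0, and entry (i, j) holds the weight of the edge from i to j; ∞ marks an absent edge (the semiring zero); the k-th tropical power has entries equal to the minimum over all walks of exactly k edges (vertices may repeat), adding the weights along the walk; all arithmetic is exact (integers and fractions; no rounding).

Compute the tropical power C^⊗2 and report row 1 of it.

C^⊗2:
  [20, 21]
  [∞, 38]
Answer: row 1 of C^⊗2 = [∞, 38]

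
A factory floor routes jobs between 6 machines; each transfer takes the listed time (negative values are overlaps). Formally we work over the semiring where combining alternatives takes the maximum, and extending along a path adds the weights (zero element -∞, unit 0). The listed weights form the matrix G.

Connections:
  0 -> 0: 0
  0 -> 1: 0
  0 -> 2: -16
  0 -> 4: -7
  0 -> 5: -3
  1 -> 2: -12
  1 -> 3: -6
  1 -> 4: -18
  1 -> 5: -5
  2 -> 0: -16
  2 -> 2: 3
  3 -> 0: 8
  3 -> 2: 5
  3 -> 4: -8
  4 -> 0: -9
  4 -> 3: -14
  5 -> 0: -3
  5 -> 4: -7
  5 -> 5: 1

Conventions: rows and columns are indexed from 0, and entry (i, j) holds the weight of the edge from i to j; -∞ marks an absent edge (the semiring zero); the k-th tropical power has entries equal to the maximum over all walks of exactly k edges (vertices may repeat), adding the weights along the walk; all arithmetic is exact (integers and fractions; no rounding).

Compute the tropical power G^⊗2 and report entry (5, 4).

G^⊗2:
  [0, 0, -12, -6, -7, -2]
  [2, -∞, -1, -32, -12, -4]
  [-13, -16, 6, -∞, -23, -19]
  [8, 8, 8, -22, 1, 5]
  [-6, -9, -9, -∞, -16, -12]
  [-2, -3, -19, -21, -6, 2]
Key observation: the optimum is the walk 5->5->4, with weight 1 + (-7) = -6.
Optimal value attained by: walk 5->5->4.
Answer: (G^⊗2)[5][4] = -6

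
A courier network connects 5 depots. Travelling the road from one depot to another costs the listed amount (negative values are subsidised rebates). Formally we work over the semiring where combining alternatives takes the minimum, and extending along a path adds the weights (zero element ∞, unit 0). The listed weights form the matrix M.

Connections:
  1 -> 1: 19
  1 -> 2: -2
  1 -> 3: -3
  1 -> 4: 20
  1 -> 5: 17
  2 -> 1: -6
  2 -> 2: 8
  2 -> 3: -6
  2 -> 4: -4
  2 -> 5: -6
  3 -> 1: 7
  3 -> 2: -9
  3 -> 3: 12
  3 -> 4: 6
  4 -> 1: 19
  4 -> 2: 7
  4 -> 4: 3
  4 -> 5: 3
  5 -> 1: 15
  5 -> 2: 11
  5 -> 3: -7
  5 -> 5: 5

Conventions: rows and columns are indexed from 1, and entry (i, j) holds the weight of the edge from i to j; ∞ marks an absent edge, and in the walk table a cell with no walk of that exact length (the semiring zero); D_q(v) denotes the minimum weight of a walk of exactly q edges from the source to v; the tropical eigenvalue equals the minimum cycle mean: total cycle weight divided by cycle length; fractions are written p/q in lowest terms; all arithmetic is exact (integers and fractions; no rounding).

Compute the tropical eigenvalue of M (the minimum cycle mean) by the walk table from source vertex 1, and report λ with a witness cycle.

q=0: [0, ∞, ∞, ∞, ∞]
q=1: [19, -2, -3, 20, 17]
q=2: [-8, -12, -8, -6, -8]
q=3: [-18, -17, -18, -16, -18]
q=4: [-23, -27, -25, -21, -23]
q=5: [-33, -34, -33, -31, -33]
Optimal cycle mean attained by: cycle 2->3->2, total (-6) + (-9), length 2.
Answer: λ = -15/2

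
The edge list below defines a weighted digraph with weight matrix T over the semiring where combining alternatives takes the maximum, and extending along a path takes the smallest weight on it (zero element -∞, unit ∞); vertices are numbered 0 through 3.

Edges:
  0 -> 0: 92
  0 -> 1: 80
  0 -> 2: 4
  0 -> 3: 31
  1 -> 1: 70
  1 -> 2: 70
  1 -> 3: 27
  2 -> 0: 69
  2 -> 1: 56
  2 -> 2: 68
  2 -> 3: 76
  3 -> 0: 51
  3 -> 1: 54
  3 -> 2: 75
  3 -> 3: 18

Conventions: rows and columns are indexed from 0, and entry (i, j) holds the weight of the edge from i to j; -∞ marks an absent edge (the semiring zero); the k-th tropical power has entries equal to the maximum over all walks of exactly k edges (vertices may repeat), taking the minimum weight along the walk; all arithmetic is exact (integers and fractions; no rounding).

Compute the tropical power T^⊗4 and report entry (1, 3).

T^⊗2:
  [92, 80, 70, 31]
  [69, 70, 70, 70]
  [69, 69, 75, 68]
  [69, 56, 68, 75]
T^⊗3:
  [92, 80, 70, 70]
  [69, 70, 70, 70]
  [69, 69, 69, 75]
  [69, 69, 75, 68]
T^⊗4:
  [92, 80, 70, 70]
  [69, 70, 70, 70]
  [69, 69, 75, 69]
  [69, 69, 69, 75]
Key observation: the optimum is the walk 1->1->1->2->3, with weight 70 min 70 min 70 min 76 = 70.
Optimal value attained by: walk 1->1->1->2->3.
Answer: (T^⊗4)[1][3] = 70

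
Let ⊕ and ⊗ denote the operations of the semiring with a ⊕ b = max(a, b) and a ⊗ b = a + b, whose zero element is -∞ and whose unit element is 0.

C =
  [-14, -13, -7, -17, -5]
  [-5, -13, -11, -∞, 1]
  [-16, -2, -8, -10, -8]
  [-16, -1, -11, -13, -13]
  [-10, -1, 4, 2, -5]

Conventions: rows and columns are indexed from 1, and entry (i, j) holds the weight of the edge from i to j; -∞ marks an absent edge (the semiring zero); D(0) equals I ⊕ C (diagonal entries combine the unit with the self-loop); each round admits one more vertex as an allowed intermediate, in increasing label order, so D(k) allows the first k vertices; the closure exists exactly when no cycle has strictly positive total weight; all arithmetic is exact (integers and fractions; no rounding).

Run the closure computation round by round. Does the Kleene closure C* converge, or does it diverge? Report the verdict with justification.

D(0):
  [0, -13, -7, -17, -5]
  [-5, 0, -11, -∞, 1]
  [-16, -2, 0, -10, -8]
  [-16, -1, -11, 0, -13]
  [-10, -1, 4, 2, 0]
D(1):
  [0, -13, -7, -17, -5]
  [-5, 0, -11, -22, 1]
  [-16, -2, 0, -10, -8]
  [-16, -1, -11, 0, -13]
  [-10, -1, 4, 2, 0]
D(2):
  [0, -13, -7, -17, -5]
  [-5, 0, -11, -22, 1]
  [-7, -2, 0, -10, -1]
  [-6, -1, -11, 0, 0]
  [-6, -1, 4, 2, 0]
Detection: at round 3, diagonal entry (5, 5) turns strictly positive.
Key observation: the cycle 5->3->2->5 has total weight 4 + (-2) + 1, which is strictly positive.
Answer: DIVERGES — positive cycle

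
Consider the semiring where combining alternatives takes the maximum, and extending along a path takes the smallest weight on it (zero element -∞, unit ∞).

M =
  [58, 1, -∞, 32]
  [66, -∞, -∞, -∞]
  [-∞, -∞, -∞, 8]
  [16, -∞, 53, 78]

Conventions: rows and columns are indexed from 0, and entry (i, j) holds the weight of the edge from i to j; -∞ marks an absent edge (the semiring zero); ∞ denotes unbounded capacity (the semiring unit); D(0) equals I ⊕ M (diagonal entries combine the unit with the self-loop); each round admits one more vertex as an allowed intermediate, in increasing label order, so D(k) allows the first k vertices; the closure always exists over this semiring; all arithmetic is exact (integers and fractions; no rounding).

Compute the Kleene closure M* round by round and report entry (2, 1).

D(0):
  [∞, 1, -∞, 32]
  [66, ∞, -∞, -∞]
  [-∞, -∞, ∞, 8]
  [16, -∞, 53, ∞]
D(1):
  [∞, 1, -∞, 32]
  [66, ∞, -∞, 32]
  [-∞, -∞, ∞, 8]
  [16, 1, 53, ∞]
D(2):
  [∞, 1, -∞, 32]
  [66, ∞, -∞, 32]
  [-∞, -∞, ∞, 8]
  [16, 1, 53, ∞]
D(3):
  [∞, 1, -∞, 32]
  [66, ∞, -∞, 32]
  [-∞, -∞, ∞, 8]
  [16, 1, 53, ∞]
D(4):
  [∞, 1, 32, 32]
  [66, ∞, 32, 32]
  [8, 1, ∞, 8]
  [16, 1, 53, ∞]
Answer: M*[2][1] = 1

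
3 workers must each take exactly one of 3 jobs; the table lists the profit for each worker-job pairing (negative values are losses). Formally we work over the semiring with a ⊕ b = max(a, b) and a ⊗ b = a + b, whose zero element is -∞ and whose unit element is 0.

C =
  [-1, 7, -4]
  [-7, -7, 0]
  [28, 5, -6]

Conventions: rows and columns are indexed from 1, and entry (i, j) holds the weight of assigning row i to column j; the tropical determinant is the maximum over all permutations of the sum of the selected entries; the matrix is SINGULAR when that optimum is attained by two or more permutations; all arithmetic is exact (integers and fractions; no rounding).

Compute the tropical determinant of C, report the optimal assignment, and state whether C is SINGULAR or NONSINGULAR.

σ = (1, 2, 3): (-1) + (-7) + (-6) = -14
σ = (1, 3, 2): (-1) + 0 + 5 = 4
σ = (2, 1, 3): 7 + (-7) + (-6) = -6
σ = (2, 3, 1): 7 + 0 + 28 = 35
σ = (3, 1, 2): (-4) + (-7) + 5 = -6
σ = (3, 2, 1): (-4) + (-7) + 28 = 17
Optimal value attained by: σ = (2, 3, 1).
Answer: det⊕(C) = 35; verdict: NONSINGULAR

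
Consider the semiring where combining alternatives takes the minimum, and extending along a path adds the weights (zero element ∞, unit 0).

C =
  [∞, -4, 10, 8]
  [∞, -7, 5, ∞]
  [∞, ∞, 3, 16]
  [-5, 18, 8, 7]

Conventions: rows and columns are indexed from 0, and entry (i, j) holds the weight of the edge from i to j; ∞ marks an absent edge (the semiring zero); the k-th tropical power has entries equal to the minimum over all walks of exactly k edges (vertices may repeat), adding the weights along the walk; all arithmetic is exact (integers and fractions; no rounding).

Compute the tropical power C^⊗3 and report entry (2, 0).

C^⊗2:
  [3, -11, 1, 15]
  [∞, -14, -2, 21]
  [11, 34, 6, 19]
  [2, -9, 5, 3]
C^⊗3:
  [10, -18, -6, 11]
  [16, -21, -9, 14]
  [14, 7, 9, 19]
  [-2, -16, -4, 10]
Key observation: the optimum is the walk 2->2->3->0, with weight 3 + 16 + (-5) = 14.
Optimal value attained by: walk 2->2->3->0.
Answer: (C^⊗3)[2][0] = 14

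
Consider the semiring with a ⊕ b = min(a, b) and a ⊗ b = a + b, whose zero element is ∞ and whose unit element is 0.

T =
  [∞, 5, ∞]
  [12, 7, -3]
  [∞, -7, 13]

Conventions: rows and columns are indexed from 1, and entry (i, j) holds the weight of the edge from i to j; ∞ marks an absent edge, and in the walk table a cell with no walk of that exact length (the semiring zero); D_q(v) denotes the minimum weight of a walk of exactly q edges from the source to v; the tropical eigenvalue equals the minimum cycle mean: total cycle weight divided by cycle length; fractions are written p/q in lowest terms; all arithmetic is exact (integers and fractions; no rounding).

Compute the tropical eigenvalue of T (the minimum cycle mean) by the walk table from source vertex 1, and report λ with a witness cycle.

q=0: [0, ∞, ∞]
q=1: [∞, 5, ∞]
q=2: [17, 12, 2]
q=3: [24, -5, 9]
Optimal cycle mean attained by: cycle 2->3->2, total (-3) + (-7), length 2.
Answer: λ = -5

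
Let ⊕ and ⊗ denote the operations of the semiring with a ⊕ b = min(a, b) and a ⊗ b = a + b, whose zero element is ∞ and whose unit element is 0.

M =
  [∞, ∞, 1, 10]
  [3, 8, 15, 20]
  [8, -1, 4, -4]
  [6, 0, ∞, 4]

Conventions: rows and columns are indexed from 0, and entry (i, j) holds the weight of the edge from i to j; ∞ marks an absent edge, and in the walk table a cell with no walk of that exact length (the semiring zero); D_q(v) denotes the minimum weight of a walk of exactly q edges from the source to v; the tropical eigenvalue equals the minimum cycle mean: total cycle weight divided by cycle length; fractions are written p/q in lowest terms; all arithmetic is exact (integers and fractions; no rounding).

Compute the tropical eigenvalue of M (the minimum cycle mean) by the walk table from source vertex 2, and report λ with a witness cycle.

q=0: [∞, ∞, 0, ∞]
q=1: [8, -1, 4, -4]
q=2: [2, -4, 8, 0]
q=3: [-1, 0, 3, 4]
q=4: [3, 2, 0, -1]
Optimal cycle mean attained by: cycle 0->2->3->1->0, total 1 + (-4) + 0 + 3, length 4.
Answer: λ = 0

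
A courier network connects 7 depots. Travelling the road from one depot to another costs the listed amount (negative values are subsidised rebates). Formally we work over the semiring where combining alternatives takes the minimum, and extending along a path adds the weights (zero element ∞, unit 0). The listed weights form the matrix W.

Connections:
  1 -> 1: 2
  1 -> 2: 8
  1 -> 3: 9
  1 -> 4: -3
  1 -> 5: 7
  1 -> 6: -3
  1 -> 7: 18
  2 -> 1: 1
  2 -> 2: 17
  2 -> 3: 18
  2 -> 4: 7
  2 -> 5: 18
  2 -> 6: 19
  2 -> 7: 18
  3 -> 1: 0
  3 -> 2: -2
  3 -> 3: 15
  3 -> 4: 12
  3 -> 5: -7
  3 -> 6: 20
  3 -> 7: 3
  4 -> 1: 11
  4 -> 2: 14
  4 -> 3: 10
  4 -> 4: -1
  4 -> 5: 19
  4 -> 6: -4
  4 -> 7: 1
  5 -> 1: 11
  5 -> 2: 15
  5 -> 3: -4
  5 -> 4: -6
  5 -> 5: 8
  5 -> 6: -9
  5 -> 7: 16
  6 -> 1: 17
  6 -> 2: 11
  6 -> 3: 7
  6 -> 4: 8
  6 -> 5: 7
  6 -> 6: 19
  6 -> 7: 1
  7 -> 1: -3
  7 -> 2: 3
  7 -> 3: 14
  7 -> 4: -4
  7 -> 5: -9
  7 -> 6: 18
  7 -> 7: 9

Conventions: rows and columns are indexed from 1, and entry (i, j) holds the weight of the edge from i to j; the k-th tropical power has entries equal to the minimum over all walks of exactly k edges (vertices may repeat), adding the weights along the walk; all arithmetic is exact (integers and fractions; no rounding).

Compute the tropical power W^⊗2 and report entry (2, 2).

W^⊗2:
  [4, 7, 3, -4, 2, -7, -2]
  [3, 9, 10, -2, 8, -2, 8]
  [-1, 6, -11, -13, -6, -16, 9]
  [-2, 4, 3, -3, -8, -5, -3]
  [-4, -6, -2, -7, -11, -10, -8]
  [-2, 4, 3, -3, -8, -2, 9]
  [-1, 5, -13, -15, -1, -18, -3]
Key observation: the optimum is the walk 2->1->2, with weight 1 + 8 = 9.
Optimal value attained by: walk 2->1->2.
Answer: (W^⊗2)[2][2] = 9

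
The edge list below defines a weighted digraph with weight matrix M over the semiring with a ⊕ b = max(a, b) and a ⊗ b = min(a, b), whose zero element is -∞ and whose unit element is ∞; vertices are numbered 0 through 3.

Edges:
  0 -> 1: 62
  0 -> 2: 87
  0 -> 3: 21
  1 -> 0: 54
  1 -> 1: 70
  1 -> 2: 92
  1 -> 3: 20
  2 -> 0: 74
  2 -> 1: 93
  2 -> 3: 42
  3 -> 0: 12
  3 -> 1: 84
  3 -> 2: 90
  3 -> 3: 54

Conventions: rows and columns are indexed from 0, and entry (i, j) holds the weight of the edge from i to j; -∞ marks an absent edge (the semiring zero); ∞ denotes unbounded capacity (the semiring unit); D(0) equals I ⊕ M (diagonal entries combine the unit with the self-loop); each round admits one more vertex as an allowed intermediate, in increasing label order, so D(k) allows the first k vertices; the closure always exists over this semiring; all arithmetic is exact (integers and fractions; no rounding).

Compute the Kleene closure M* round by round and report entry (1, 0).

D(0):
  [∞, 62, 87, 21]
  [54, ∞, 92, 20]
  [74, 93, ∞, 42]
  [12, 84, 90, ∞]
D(1):
  [∞, 62, 87, 21]
  [54, ∞, 92, 21]
  [74, 93, ∞, 42]
  [12, 84, 90, ∞]
D(2):
  [∞, 62, 87, 21]
  [54, ∞, 92, 21]
  [74, 93, ∞, 42]
  [54, 84, 90, ∞]
D(3):
  [∞, 87, 87, 42]
  [74, ∞, 92, 42]
  [74, 93, ∞, 42]
  [74, 90, 90, ∞]
D(4):
  [∞, 87, 87, 42]
  [74, ∞, 92, 42]
  [74, 93, ∞, 42]
  [74, 90, 90, ∞]
Answer: M*[1][0] = 74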